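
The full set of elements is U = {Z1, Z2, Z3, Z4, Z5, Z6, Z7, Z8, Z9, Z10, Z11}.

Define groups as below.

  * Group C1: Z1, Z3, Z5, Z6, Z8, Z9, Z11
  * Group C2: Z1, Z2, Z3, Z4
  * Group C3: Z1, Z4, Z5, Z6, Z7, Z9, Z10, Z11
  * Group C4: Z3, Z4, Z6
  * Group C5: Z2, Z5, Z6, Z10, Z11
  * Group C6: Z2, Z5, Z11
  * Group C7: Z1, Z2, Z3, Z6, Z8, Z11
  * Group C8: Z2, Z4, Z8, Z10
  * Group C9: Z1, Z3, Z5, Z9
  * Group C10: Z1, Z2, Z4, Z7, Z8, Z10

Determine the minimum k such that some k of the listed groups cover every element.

C1 and C10 together: C1 ∪ C10 = {Z1, Z2, Z3, Z4, Z5, Z6, Z7, Z8, Z9, Z10, Z11} — every element is covered.
No single group has all 11 elements (the largest, C3, has 8), so 2 is optimal.

2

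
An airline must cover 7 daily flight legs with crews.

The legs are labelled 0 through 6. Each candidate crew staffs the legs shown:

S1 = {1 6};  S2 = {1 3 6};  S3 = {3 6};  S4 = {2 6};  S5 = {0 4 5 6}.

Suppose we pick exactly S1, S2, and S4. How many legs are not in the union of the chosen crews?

3

Union of S1, S2, S4 = {1, 2, 3, 6}.
Not covered: 0, 4, 5 — 3 legs.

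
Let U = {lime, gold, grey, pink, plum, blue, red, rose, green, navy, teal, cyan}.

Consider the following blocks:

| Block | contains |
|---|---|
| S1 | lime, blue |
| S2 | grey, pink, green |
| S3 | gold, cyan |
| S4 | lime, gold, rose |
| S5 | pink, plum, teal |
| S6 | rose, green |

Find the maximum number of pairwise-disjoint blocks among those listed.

4

S1, S3, S5, S6 are pairwise disjoint (S1={lime,blue}; S3={gold,cyan}; S5={pink,plum,teal}; S6={rose,green}).
Every remaining block overlaps one of these, and no 5 of the listed blocks are pairwise disjoint, so 4 is the maximum.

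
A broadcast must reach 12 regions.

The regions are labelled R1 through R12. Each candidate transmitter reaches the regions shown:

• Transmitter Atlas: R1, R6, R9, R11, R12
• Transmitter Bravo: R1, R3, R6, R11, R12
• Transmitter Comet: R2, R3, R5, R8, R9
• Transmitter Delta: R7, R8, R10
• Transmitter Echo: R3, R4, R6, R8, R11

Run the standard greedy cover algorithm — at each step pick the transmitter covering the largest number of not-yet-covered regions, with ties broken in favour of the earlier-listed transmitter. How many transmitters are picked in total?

Greedy: pick Atlas (covers 5 new) → pick Comet (covers 4 new) → pick Delta (covers 2 new) → pick Echo (covers 1 new). Total picks: 4.

4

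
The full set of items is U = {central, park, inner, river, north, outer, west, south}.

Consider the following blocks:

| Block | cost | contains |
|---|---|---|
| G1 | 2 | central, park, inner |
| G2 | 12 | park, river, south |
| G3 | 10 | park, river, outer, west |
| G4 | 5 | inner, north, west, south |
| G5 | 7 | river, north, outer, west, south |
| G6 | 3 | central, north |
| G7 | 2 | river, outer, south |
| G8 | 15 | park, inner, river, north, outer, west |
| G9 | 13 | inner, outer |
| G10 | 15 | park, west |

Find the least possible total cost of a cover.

9

G1, G4, G7 together cover every item (G1 ∪ G4 ∪ G7 = {central, park, inner, river, north, outer, west, south}); total cost 2 + 5 + 2 = 9.
No covering selection has total cost below 9.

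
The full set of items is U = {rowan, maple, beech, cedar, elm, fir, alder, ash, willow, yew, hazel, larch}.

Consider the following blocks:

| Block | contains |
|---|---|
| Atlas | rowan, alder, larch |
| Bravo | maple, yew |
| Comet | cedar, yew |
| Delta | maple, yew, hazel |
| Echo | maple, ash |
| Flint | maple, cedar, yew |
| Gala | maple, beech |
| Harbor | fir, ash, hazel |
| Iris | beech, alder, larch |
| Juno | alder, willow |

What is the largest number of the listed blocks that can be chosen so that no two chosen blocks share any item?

Atlas, Comet, Gala, Harbor are pairwise disjoint (Atlas={rowan,alder,larch}; Comet={cedar,yew}; Gala={maple,beech}; Harbor={fir,ash,hazel}).
Every remaining block overlaps one of these, and no 5 of the listed blocks are pairwise disjoint, so 4 is the maximum.

4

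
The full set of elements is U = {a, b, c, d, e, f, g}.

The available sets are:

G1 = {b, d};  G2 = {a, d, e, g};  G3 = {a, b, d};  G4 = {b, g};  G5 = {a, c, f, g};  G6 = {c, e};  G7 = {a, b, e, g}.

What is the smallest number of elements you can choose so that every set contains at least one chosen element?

Take H = {a, b, e}. Each listed set contains at least one of these, so H is a hitting set of size 3.
No choice of 2 elements meets every set, so 3 is the minimum.

3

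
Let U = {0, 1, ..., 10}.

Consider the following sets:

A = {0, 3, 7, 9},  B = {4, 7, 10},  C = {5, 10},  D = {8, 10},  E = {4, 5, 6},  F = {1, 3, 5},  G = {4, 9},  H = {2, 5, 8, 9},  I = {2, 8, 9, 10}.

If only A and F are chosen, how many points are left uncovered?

Union of A, F = {0, 1, 3, 5, 7, 9}.
Not covered: 2, 4, 6, 8, 10 — 5 points.

5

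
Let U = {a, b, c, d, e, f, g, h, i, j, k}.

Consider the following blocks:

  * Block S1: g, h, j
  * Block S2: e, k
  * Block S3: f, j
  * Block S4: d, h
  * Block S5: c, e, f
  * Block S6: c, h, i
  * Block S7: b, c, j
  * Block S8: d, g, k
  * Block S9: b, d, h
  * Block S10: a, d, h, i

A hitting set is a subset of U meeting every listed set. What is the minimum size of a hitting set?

The 4 elements {e, h, j, k} hit every block.
No choice of 3 elements meets every block, so 4 is the minimum.

4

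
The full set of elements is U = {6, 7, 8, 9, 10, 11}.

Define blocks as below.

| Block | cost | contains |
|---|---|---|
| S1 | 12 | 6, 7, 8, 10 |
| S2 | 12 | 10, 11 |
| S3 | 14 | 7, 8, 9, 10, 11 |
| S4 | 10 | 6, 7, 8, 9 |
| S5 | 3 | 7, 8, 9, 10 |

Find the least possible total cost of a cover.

S2, S4 together cover every element (S2 ∪ S4 = {6, 7, 8, 9, 10, 11}); total cost 12 + 10 = 22.
The greedy pick S5, S4, S2 costs 25; no covering selection beats 22.

22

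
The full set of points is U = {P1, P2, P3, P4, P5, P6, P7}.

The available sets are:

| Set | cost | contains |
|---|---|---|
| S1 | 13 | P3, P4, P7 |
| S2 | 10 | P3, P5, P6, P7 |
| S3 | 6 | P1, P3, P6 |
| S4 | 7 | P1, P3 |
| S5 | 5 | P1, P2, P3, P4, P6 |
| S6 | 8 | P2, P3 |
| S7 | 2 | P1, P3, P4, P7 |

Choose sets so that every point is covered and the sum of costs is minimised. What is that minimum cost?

15

S2, S5 together cover every point (S2 ∪ S5 = {P1, P2, P3, P4, P5, P6, P7}); total cost 10 + 5 = 15.
The greedy pick S7, S5, S2 costs 17; no covering selection beats 15.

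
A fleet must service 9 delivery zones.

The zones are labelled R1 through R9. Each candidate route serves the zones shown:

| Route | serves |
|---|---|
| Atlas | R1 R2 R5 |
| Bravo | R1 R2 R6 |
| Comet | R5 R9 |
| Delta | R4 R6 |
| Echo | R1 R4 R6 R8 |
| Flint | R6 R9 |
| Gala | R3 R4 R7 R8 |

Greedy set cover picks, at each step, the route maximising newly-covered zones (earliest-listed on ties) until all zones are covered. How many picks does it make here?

4

Greedy: pick Echo (covers 4 new) → pick Atlas (covers 2 new) → pick Gala (covers 2 new) → pick Comet (covers 1 new). Total picks: 4.
(The true minimum cover uses only 3 routes, so greedy is not optimal here.)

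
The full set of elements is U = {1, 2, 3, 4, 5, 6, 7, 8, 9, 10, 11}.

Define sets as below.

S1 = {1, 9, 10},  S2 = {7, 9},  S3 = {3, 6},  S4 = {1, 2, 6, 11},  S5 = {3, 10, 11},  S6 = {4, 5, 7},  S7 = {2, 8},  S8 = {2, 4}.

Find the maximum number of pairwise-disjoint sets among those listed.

S1, S3, S6, S7 are pairwise disjoint (S1={1,9,10}; S3={3,6}; S6={4,5,7}; S7={2,8}).
Every remaining set overlaps one of these, and no 5 of the listed sets are pairwise disjoint, so 4 is the maximum.

4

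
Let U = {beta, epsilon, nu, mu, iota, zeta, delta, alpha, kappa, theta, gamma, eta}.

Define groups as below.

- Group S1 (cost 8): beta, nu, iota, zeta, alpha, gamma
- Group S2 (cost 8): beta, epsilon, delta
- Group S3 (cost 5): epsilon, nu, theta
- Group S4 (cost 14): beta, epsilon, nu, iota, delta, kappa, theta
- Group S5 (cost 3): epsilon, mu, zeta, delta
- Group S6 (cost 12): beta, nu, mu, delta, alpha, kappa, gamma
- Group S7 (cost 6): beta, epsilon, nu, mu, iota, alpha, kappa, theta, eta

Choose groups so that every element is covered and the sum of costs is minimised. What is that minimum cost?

17

S1, S5, S7 together cover every element (S1 ∪ S5 ∪ S7 = {beta, epsilon, nu, mu, iota, zeta, delta, alpha, kappa, theta, gamma, eta}); total cost 8 + 3 + 6 = 17.
No covering selection has total cost below 17.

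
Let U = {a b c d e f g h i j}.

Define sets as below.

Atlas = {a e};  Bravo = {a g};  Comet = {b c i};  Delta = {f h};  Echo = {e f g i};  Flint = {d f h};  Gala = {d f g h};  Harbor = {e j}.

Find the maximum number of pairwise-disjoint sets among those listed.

4

Bravo, Comet, Delta, Harbor are pairwise disjoint (Bravo={a,g}; Comet={b,c,i}; Delta={f,h}; Harbor={e,j}).
Every remaining set overlaps one of these, and no 5 of the listed sets are pairwise disjoint, so 4 is the maximum.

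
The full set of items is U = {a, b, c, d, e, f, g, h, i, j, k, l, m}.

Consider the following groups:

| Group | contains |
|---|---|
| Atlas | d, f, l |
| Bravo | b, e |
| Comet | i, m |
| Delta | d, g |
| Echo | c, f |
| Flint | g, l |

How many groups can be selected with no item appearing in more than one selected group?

Bravo, Comet, Echo, Flint are pairwise disjoint (Bravo={b,e}; Comet={i,m}; Echo={c,f}; Flint={g,l}).
Every remaining group overlaps one of these, and no 5 of the listed groups are pairwise disjoint, so 4 is the maximum.

4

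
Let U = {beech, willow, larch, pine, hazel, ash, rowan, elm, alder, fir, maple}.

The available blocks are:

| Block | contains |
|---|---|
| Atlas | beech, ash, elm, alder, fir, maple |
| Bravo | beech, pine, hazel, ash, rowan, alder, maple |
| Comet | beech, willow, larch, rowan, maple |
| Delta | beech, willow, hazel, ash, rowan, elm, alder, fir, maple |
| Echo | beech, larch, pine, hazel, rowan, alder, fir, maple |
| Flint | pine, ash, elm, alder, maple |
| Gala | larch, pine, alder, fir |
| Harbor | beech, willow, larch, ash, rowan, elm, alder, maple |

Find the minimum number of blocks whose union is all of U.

2

Delta and Gala cover everything between them: the union {beech, willow, larch, pine, hazel, ash, rowan, elm, alder, fir, maple} is all of U.
No single block has all 11 elements (the largest, Delta, has 9), so 2 is optimal.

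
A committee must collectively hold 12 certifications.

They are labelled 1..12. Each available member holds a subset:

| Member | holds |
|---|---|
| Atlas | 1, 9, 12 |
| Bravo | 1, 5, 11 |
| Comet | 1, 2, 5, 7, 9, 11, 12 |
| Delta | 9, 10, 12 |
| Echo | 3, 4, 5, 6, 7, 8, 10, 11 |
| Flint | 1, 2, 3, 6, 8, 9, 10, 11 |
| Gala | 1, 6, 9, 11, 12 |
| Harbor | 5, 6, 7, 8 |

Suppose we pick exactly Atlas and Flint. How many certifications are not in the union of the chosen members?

3

Union of Atlas, Flint = {1, 2, 3, 6, 8, 9, 10, 11, 12}.
Not covered: 4, 5, 7 — 3 certifications.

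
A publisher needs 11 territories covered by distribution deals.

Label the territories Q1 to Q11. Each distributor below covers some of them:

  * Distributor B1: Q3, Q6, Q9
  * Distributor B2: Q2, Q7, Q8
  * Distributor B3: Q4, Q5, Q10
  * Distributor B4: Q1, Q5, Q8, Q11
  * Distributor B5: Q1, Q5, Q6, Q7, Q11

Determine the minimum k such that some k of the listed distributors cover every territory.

4

Take {B1, B2, B3, B4}. Their union is {Q1, Q2, Q3, Q4, Q5, Q6, Q7, Q8, Q9, Q10, Q11}, which is all 11 territories.
No 3 of the 5 distributors cover everything (all 10 combinations miss at least one territory), so 4 is optimal.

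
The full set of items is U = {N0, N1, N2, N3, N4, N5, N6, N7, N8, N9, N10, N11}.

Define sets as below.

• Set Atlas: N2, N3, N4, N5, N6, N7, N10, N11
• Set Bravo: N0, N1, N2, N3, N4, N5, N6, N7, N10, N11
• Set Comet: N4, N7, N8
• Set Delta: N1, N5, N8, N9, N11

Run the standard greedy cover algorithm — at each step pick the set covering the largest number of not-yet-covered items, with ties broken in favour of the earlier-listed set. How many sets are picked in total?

2

Greedy: pick Bravo (covers 10 new) → pick Delta (covers 2 new). Total picks: 2.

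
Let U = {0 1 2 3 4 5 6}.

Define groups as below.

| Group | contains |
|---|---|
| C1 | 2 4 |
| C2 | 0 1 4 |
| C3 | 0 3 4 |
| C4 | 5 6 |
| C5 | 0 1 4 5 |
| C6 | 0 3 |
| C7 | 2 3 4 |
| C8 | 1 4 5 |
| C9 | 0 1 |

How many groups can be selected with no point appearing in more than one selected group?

C1, C4, C6 are pairwise disjoint (C1={2,4}; C4={5,6}; C6={0,3}).
Every remaining group overlaps one of these, and no 4 of the listed groups are pairwise disjoint, so 3 is the maximum.

3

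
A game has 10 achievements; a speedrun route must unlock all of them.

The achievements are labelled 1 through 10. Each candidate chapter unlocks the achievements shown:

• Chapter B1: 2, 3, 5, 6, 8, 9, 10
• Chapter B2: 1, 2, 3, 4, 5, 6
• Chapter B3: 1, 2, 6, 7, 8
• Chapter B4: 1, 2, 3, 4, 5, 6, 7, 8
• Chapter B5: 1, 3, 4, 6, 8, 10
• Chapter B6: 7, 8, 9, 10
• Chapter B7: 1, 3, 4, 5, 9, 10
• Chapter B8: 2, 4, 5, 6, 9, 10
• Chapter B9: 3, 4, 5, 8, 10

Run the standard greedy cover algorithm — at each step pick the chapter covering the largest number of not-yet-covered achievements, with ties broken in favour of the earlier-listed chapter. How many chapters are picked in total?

2

Greedy: pick B4 (covers 8 new) → pick B1 (covers 2 new). Total picks: 2.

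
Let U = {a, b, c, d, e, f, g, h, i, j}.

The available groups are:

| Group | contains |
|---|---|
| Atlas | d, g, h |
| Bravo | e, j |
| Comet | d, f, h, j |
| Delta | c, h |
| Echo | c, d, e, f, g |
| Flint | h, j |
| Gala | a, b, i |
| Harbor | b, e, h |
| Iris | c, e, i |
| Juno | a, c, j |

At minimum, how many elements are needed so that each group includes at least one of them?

3

Take T = {a, e, h}. Each listed group contains at least one of these, so T is a hitting set of size 3.
The groups Bravo, Delta, Gala are pairwise disjoint, so any hitting set needs a separate element for each — at least 3. Hence 3 is optimal.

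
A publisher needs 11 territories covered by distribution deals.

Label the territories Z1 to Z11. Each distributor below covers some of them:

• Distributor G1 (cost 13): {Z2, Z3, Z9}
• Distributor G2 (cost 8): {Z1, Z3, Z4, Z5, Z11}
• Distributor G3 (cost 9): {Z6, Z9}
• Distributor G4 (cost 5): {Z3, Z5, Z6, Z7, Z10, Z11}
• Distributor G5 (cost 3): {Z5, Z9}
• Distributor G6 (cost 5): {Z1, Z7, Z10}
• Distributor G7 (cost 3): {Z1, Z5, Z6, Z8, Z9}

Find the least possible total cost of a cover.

G1, G2, G4, G7 together cover every territory (G1 ∪ G2 ∪ G4 ∪ G7 = {Z1, Z2, Z3, Z4, Z5, Z6, Z7, Z8, Z9, Z10, Z11}); total cost 13 + 8 + 5 + 3 = 29.
No covering selection has total cost below 29.

29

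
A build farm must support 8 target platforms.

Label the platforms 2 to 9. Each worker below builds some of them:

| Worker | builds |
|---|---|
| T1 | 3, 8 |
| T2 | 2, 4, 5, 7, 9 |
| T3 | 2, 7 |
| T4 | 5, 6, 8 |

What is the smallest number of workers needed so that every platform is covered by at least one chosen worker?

T1 and T2 and T4 together: T1 ∪ T2 ∪ T4 = {2, 3, 4, 5, 6, 7, 8, 9} — every platform is covered.
Only T1 contains 3, so T1 is forced; the remaining 6 platforms need at least 2 more workers (each remaining worker adds at most 5) — so at least 3 workers are needed, and 3 is optimal.

3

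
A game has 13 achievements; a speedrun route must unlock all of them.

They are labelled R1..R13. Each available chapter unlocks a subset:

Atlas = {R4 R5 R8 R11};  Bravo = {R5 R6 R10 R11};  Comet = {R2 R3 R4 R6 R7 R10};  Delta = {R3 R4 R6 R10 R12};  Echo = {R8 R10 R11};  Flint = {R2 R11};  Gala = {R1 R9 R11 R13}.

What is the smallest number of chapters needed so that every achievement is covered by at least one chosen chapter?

4

Take {Atlas, Comet, Delta, Gala}. Their union is {R1, R2, R3, R4, R5, R6, R7, R8, R9, R10, R11, R12, R13}, which is all 13 achievements.
No 3 of the 7 chapters cover everything (all 35 combinations miss at least one achievement), so 4 is optimal.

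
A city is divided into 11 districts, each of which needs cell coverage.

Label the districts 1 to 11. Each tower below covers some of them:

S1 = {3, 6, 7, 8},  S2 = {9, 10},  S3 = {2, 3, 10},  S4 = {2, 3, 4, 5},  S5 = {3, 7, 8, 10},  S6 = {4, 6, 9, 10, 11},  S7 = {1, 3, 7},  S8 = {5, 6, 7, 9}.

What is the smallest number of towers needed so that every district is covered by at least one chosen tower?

S1 and S4 and S6 and S7 together: S1 ∪ S4 ∪ S6 ∪ S7 = {1, 2, 3, 4, 5, 6, 7, 8, 9, 10, 11} — every district is covered.
No 3 of the 8 towers cover everything (all 56 combinations miss at least one district), so 4 is optimal.

4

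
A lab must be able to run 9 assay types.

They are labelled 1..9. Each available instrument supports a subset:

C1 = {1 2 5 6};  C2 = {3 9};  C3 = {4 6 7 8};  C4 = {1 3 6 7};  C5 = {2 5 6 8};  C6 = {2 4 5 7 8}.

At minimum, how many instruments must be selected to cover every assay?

3

C2 and C4 and C6 together: C2 ∪ C4 ∪ C6 = {1, 2, 3, 4, 5, 6, 7, 8, 9} — every assay is covered.
Only C2 contains 9, so C2 is forced; the remaining 7 assays need at least 2 more instruments (each remaining instrument adds at most 5) — so at least 3 instruments are needed, and 3 is optimal.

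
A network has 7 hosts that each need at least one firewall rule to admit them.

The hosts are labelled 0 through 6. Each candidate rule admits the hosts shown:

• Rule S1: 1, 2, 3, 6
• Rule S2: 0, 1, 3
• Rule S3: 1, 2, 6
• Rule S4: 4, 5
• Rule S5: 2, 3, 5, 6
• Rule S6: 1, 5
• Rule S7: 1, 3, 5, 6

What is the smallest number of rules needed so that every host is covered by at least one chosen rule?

3

Take {S1, S2, S4}. Their union is {0, 1, 2, 3, 4, 5, 6}, which is all 7 hosts.
Only S2 contains 0, so S2 is forced; the remaining 4 hosts need at least 2 more rules (each remaining rule adds at most 3) — so at least 3 rules are needed, and 3 is optimal.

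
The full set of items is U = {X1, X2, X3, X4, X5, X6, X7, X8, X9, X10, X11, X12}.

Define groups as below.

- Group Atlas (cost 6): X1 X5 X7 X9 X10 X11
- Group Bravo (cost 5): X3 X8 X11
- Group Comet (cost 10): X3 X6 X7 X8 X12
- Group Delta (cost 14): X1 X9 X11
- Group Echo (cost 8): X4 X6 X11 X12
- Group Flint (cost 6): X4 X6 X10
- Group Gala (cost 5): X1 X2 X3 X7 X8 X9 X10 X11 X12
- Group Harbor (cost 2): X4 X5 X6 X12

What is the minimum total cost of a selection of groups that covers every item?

7

Gala, Harbor together cover every item (Gala ∪ Harbor = {X1, X2, X3, X4, X5, X6, X7, X8, X9, X10, X11, X12}); total cost 5 + 2 = 7.
No covering selection has total cost below 7.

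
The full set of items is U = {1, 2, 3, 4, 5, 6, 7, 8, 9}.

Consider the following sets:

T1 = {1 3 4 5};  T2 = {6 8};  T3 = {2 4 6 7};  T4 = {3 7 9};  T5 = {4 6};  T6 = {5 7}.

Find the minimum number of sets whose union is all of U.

Take {T1, T2, T3, T4}. Their union is {1, 2, 3, 4, 5, 6, 7, 8, 9}, which is all 9 items.
No 3 of the 6 sets cover everything (all 20 combinations miss at least one item), so 4 is optimal.

4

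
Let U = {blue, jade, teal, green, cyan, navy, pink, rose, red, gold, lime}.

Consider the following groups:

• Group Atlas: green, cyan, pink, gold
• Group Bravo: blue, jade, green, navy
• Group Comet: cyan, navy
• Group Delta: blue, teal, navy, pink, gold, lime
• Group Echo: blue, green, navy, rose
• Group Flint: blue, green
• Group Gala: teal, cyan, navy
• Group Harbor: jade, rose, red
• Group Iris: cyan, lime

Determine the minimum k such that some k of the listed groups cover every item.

3

Take {Atlas, Delta, Harbor}. Their union is {blue, jade, teal, green, cyan, navy, pink, rose, red, gold, lime}, which is all 11 items.
Only Harbor contains red, so Harbor is forced; the remaining 8 items need at least 2 more groups (each remaining group adds at most 6) — so at least 3 groups are needed, and 3 is optimal.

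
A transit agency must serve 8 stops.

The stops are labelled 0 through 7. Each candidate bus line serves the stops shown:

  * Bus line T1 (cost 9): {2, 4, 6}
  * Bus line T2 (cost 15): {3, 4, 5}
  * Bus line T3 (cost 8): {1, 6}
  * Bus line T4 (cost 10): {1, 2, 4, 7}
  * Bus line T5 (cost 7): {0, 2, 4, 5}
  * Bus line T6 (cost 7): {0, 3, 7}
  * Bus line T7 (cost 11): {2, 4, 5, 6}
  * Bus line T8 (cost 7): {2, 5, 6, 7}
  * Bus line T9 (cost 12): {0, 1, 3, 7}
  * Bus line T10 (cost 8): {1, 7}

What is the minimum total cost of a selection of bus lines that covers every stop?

T3, T5, T6 together cover every stop (T3 ∪ T5 ∪ T6 = {0, 1, 2, 3, 4, 5, 6, 7}); total cost 8 + 7 + 7 = 22.
No covering selection has total cost below 22.

22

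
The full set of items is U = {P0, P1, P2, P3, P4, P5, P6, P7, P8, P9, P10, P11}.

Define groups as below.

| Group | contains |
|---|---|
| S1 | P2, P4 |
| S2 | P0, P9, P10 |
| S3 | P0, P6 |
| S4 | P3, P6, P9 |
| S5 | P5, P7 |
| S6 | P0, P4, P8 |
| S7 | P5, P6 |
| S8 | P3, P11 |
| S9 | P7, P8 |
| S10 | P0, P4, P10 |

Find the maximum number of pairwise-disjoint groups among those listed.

S1, S2, S7, S8, S9 are pairwise disjoint (S1={P2,P4}; S2={P0,P9,P10}; S7={P5,P6}; S8={P3,P11}; S9={P7,P8}).
Every remaining group overlaps one of these, and no 6 of the listed groups are pairwise disjoint, so 5 is the maximum.

5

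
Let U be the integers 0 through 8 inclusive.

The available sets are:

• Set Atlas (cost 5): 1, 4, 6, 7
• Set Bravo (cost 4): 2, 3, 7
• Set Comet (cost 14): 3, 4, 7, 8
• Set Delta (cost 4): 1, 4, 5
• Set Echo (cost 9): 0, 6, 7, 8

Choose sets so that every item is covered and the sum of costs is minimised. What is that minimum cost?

17

Bravo, Delta, Echo together cover every item (Bravo ∪ Delta ∪ Echo = {0, 1, 2, 3, 4, 5, 6, 7, 8}); total cost 4 + 4 + 9 = 17.
The greedy pick Atlas, Bravo, Delta, Echo costs 22; no covering selection beats 17.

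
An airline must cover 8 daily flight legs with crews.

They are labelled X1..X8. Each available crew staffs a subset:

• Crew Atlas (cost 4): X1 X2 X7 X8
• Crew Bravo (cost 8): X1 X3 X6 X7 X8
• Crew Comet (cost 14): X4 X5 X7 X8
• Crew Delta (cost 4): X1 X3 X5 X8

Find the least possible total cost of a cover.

Atlas, Bravo, Comet together cover every leg (Atlas ∪ Bravo ∪ Comet = {X1, X2, X3, X4, X5, X6, X7, X8}); total cost 4 + 8 + 14 = 26.
The greedy pick Atlas, Delta, Bravo, Comet costs 30; no covering selection beats 26.

26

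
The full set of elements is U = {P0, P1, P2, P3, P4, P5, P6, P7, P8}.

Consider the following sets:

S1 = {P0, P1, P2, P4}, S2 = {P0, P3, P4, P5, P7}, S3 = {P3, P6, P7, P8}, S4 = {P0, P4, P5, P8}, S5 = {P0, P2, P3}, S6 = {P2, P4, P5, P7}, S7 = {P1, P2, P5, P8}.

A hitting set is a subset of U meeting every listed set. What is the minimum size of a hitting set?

3

The 3 elements {P2, P4, P6} hit every set.
No choice of 2 elements meets every set, so 3 is the minimum.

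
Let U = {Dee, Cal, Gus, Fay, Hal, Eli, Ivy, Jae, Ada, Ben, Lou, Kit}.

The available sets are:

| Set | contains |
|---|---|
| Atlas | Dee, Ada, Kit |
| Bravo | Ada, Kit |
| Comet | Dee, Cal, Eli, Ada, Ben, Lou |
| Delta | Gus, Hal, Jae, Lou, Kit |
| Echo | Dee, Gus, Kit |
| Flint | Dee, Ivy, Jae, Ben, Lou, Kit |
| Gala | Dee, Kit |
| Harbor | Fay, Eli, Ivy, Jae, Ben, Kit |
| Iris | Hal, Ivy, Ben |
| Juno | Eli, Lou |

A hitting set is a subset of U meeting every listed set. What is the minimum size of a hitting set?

H = {Ben, Lou, Kit} meets every set (each contains at least one member of H), and |H| = 3.
The sets Gala, Iris, Juno are pairwise disjoint, so any hitting set needs a separate item for each — at least 3. Hence 3 is optimal.

3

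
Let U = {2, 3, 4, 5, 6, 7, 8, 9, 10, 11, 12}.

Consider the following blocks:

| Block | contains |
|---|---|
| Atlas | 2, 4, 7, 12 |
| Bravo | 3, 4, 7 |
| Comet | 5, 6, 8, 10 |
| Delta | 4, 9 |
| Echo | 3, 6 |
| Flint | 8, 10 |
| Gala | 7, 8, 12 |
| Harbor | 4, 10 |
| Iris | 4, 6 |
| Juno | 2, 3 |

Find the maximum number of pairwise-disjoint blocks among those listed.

3

Gala, Harbor, Juno are pairwise disjoint (Gala={7,8,12}; Harbor={4,10}; Juno={2,3}).
Every remaining block overlaps one of these, and no 4 of the listed blocks are pairwise disjoint, so 3 is the maximum.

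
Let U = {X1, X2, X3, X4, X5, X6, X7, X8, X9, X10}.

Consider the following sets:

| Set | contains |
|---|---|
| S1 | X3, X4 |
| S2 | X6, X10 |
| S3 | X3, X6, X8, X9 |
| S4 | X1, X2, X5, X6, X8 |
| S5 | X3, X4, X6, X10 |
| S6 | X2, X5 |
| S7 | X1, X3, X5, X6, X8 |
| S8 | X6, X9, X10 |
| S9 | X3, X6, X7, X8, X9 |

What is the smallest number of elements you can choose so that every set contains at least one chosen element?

Take H = {X2, X3, X10}. Each listed set contains at least one of these, so H is a hitting set of size 3.
The sets S1, S6, S8 are pairwise disjoint, so any hitting set needs a separate element for each — at least 3. Hence 3 is optimal.

3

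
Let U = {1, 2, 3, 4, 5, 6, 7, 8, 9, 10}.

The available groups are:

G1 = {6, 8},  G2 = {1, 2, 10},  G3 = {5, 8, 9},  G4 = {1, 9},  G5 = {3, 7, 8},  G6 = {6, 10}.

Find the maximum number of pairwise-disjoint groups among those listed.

3

G4, G5, G6 are pairwise disjoint (G4={1,9}; G5={3,7,8}; G6={6,10}).
Every remaining group overlaps one of these, and no 4 of the listed groups are pairwise disjoint, so 3 is the maximum.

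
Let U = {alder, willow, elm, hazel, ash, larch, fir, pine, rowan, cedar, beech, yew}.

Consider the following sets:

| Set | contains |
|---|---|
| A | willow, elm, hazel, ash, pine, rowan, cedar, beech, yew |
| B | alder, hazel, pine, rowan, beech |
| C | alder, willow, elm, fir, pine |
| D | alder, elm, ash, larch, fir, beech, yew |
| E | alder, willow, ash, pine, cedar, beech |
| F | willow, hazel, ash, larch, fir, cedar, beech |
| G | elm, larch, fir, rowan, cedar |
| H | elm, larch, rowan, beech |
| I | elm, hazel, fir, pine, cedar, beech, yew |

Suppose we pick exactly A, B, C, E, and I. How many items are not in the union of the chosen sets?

1

Union of A, B, C, E, I = {alder, willow, elm, hazel, ash, fir, pine, rowan, cedar, beech, yew}.
Not covered: larch — 1 item.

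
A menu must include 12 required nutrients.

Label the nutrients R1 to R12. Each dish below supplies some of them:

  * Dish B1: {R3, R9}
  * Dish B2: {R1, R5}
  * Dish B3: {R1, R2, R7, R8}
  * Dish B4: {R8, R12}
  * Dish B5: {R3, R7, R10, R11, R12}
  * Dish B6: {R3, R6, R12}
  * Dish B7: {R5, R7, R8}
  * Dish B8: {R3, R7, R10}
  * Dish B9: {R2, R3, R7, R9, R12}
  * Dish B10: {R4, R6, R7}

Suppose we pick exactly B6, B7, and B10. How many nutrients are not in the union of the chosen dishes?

Union of B6, B7, B10 = {R3, R4, R5, R6, R7, R8, R12}.
Not covered: R1, R2, R9, R10, R11 — 5 nutrients.

5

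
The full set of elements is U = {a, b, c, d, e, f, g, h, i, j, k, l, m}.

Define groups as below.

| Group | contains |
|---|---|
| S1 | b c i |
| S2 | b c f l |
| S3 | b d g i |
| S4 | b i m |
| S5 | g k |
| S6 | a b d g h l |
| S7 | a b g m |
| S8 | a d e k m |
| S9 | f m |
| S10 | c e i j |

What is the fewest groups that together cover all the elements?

4

S6 and S8 and S9 and S10 together: S6 ∪ S8 ∪ S9 ∪ S10 = {a, b, c, d, e, f, g, h, i, j, k, l, m} — every element is covered.
No 3 of the 10 groups cover everything (all 120 combinations miss at least one element), so 4 is optimal.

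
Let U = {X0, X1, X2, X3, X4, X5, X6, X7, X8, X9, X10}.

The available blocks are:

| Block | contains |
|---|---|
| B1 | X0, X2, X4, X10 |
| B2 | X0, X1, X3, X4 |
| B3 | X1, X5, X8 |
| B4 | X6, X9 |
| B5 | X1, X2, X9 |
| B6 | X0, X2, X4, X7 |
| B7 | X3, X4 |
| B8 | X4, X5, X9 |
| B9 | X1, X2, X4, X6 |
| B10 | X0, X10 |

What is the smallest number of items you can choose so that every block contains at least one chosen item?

H = {X4, X5, X9, X10} meets every block (each contains at least one member of H), and |H| = 4.
The blocks B3, B4, B7, B10 are pairwise disjoint, so any hitting set needs a separate item for each — at least 4. Hence 4 is optimal.

4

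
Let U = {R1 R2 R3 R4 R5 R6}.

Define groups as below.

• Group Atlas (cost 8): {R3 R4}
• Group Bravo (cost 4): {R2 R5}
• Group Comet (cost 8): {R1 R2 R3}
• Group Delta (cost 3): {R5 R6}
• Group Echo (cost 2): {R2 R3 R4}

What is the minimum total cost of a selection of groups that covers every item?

13

Comet, Delta, Echo together cover every item (Comet ∪ Delta ∪ Echo = {R1, R2, R3, R4, R5, R6}); total cost 8 + 3 + 2 = 13.
No covering selection has total cost below 13.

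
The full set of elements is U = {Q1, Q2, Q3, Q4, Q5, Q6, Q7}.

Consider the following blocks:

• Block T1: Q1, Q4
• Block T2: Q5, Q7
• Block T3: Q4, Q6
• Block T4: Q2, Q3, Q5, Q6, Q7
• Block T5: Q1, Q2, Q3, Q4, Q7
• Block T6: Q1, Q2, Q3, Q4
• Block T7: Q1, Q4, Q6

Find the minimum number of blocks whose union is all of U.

Take {T1, T4}. Their union is {Q1, Q2, Q3, Q4, Q5, Q6, Q7}, which is all 7 elements.
No single block has all 7 elements (the largest, T4, has 5), so 2 is optimal.

2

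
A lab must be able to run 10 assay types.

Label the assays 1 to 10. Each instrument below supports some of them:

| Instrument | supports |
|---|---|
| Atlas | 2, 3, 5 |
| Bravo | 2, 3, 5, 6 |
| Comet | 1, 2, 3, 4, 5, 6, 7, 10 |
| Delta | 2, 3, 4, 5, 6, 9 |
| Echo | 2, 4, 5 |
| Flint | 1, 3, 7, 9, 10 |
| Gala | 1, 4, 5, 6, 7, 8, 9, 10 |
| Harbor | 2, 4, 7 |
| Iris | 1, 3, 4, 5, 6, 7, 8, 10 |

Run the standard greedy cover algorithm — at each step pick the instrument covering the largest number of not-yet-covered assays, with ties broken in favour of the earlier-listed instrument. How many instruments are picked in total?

2

Greedy: pick Comet (covers 8 new) → pick Gala (covers 2 new). Total picks: 2.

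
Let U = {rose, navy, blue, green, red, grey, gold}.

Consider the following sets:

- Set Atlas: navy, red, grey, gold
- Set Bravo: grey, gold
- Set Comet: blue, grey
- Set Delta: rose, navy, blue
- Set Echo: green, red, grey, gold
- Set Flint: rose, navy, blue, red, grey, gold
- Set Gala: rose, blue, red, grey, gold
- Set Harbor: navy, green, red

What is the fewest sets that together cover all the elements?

2

Flint and Harbor together: Flint ∪ Harbor = {rose, navy, blue, green, red, grey, gold} — every element is covered.
No single set has all 7 elements (the largest, Flint, has 6), so 2 is optimal.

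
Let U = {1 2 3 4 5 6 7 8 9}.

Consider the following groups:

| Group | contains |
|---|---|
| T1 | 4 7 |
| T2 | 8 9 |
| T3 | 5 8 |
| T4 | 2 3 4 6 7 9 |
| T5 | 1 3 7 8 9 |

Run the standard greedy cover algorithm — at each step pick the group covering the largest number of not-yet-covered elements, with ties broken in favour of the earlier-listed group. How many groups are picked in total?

Greedy: pick T4 (covers 6 new) → pick T3 (covers 2 new) → pick T5 (covers 1 new). Total picks: 3.

3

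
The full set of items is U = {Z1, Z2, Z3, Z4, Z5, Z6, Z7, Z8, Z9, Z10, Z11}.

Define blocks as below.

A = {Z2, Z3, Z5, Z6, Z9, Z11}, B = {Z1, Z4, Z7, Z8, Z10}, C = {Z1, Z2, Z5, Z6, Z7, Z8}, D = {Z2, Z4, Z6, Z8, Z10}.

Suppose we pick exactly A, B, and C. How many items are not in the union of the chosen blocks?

Union of A, B, C = {Z1, Z2, Z3, Z4, Z5, Z6, Z7, Z8, Z9, Z10, Z11} — that's every item, so 0 are uncovered.

0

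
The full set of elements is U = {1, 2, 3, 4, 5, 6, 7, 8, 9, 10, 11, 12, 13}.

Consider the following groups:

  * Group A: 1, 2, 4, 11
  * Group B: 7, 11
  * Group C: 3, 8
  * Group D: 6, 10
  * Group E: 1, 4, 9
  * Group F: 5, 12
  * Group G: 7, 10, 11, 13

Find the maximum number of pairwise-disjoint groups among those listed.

B, C, D, E, F are pairwise disjoint (B={7,11}; C={3,8}; D={6,10}; E={1,4,9}; F={5,12}).
Every remaining group overlaps one of these, and no 6 of the listed groups are pairwise disjoint, so 5 is the maximum.

5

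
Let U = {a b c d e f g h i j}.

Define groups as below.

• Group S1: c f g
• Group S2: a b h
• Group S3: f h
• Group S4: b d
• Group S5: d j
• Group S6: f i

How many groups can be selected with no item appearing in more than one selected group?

S2, S5, S6 are pairwise disjoint (S2={a,b,h}; S5={d,j}; S6={f,i}).
Every remaining group overlaps one of these, and no 4 of the listed groups are pairwise disjoint, so 3 is the maximum.

3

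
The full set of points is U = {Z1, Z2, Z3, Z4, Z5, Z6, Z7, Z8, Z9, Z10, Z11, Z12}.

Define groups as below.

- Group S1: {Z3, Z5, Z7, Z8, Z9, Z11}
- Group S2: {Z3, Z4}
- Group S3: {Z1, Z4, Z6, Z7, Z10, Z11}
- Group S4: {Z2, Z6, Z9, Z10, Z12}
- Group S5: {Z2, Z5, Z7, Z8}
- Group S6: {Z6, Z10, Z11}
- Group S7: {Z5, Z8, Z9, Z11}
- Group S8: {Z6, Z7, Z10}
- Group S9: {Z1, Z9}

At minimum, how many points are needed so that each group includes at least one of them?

4

H = {Z3, Z5, Z6, Z9} meets every group (each contains at least one member of H), and |H| = 4.
The groups S2, S5, S6, S9 are pairwise disjoint, so any hitting set needs a separate point for each — at least 4. Hence 4 is optimal.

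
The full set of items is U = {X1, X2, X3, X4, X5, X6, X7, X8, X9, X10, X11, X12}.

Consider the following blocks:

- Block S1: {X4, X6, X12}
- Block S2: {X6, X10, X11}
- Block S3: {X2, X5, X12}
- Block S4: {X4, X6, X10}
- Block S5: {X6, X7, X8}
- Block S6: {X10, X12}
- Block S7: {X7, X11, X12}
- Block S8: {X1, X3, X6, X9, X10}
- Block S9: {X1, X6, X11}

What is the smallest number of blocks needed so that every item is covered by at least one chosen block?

Take {S2, S3, S4, S5, S8}. Their union is {X1, X2, X3, X4, X5, X6, X7, X8, X9, X10, X11, X12}, which is all 12 items.
No 4 of the 9 blocks cover everything (all 126 combinations miss at least one item), so 5 is optimal.

5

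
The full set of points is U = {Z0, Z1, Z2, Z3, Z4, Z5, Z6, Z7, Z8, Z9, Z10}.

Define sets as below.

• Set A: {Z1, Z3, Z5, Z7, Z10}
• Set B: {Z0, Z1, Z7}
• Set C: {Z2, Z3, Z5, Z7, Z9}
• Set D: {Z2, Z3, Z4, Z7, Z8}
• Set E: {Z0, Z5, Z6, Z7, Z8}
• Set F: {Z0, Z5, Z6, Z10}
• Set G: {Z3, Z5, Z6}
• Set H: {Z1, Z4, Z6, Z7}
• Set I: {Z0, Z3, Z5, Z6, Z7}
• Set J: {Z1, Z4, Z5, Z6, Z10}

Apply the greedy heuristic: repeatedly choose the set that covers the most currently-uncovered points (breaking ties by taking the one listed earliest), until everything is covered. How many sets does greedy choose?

Greedy: pick A (covers 5 new) → pick D (covers 3 new) → pick E (covers 2 new) → pick C (covers 1 new). Total picks: 4.
(The true minimum cover uses only 3 sets, so greedy is not optimal here.)

4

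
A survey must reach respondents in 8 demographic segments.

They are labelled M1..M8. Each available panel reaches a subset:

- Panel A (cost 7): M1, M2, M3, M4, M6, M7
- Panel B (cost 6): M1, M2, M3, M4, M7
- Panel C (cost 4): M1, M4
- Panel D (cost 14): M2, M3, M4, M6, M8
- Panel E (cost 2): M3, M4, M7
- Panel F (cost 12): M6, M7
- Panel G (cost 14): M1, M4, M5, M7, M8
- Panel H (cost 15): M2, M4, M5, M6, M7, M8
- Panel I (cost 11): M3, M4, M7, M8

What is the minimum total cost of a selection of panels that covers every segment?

B, H together cover every segment (B ∪ H = {M1, M2, M3, M4, M5, M6, M7, M8}); total cost 6 + 15 = 21.
The greedy pick E, A, G costs 23; no covering selection beats 21.

21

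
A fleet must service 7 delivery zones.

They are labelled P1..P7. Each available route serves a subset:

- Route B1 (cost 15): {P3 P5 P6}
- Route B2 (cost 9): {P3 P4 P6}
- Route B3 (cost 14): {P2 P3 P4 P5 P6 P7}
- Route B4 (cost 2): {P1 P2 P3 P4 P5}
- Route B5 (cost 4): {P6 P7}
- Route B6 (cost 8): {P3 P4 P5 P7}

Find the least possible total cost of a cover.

6

B4, B5 together cover every zone (B4 ∪ B5 = {P1, P2, P3, P4, P5, P6, P7}); total cost 2 + 4 = 6.
No covering selection has total cost below 6.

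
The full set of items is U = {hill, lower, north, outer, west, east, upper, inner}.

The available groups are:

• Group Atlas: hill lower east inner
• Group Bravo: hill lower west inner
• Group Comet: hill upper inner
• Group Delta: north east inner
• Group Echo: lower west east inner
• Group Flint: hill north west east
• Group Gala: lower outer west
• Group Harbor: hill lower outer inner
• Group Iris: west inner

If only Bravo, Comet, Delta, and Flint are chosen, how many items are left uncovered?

1

Union of Bravo, Comet, Delta, Flint = {hill, lower, north, west, east, upper, inner}.
Not covered: outer — 1 item.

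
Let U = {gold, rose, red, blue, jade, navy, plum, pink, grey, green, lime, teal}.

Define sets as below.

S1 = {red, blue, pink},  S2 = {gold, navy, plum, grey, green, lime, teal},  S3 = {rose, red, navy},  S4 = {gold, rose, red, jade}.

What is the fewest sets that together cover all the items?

Take {S1, S2, S4}. Their union is {gold, rose, red, blue, jade, navy, plum, pink, grey, green, lime, teal}, which is all 12 items.
Only S1 contains blue, so S1 is forced; the remaining 9 items need at least 2 more sets (each remaining set adds at most 7) — so at least 3 sets are needed, and 3 is optimal.

3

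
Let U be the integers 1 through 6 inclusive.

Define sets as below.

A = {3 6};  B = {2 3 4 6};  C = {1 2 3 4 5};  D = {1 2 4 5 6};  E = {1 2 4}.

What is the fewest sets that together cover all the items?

Take {A, C}. Their union is {1, 2, 3, 4, 5, 6}, which is all 6 items.
No single set has all 6 items (the largest, C, has 5), so 2 is optimal.

2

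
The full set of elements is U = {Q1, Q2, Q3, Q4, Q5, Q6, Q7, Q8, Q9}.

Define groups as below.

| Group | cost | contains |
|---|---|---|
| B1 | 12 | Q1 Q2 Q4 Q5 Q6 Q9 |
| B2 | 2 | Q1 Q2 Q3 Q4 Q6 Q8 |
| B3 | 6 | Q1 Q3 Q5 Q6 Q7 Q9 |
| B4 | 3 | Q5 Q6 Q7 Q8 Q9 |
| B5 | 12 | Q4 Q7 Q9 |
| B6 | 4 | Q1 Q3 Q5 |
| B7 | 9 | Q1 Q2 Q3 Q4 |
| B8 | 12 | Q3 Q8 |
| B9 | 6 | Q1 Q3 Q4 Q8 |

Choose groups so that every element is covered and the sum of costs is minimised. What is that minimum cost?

B2, B4 together cover every element (B2 ∪ B4 = {Q1, Q2, Q3, Q4, Q5, Q6, Q7, Q8, Q9}); total cost 2 + 3 = 5.
No covering selection has total cost below 5.

5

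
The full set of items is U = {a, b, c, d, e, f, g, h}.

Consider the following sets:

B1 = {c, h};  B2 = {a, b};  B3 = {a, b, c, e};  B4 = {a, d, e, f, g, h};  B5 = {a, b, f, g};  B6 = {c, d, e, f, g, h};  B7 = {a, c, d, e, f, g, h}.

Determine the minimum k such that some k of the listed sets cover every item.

Take {B3, B4}. Their union is {a, b, c, d, e, f, g, h}, which is all 8 items.
No single set has all 8 items (the largest, B7, has 7), so 2 is optimal.

2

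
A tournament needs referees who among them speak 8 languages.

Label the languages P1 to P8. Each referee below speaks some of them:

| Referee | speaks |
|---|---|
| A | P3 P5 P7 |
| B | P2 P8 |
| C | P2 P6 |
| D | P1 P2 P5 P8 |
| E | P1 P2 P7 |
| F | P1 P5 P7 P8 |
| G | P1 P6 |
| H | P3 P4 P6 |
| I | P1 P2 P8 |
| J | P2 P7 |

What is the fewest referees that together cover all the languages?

A and D and H together: A ∪ D ∪ H = {P1, P2, P3, P4, P5, P6, P7, P8} — every language is covered.
Only H contains P4, so H is forced; the remaining 5 languages need at least 2 more referees (each remaining referee adds at most 4) — so at least 3 referees are needed, and 3 is optimal.

3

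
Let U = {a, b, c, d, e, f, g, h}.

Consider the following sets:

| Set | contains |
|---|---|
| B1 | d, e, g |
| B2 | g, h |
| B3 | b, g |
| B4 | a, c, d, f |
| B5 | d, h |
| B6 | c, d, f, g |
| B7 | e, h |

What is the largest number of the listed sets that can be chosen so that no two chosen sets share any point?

3

B3, B4, B7 are pairwise disjoint (B3={b,g}; B4={a,c,d,f}; B7={e,h}).
Every remaining set overlaps one of these, and no 4 of the listed sets are pairwise disjoint, so 3 is the maximum.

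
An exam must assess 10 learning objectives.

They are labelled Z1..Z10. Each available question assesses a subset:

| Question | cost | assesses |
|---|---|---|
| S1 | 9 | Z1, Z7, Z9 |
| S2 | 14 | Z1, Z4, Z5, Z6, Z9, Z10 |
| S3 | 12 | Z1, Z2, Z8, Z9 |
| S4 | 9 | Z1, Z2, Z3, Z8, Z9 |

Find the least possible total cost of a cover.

S1, S2, S4 together cover every objective (S1 ∪ S2 ∪ S4 = {Z1, Z2, Z3, Z4, Z5, Z6, Z7, Z8, Z9, Z10}); total cost 9 + 14 + 9 = 32.
No covering selection has total cost below 32.

32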